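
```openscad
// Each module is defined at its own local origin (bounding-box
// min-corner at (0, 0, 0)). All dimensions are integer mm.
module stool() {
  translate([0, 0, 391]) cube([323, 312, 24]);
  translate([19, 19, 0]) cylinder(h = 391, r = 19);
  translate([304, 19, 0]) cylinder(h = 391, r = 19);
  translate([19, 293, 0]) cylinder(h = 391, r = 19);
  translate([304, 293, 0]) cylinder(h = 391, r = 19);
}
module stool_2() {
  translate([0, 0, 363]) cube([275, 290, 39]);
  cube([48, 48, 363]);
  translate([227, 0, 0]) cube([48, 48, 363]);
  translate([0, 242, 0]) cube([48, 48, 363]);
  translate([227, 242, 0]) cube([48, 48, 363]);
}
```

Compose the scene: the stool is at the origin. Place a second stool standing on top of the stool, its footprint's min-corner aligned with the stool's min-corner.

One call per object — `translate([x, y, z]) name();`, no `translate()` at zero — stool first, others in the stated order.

stool();
translate([0, 0, 415]) stool_2();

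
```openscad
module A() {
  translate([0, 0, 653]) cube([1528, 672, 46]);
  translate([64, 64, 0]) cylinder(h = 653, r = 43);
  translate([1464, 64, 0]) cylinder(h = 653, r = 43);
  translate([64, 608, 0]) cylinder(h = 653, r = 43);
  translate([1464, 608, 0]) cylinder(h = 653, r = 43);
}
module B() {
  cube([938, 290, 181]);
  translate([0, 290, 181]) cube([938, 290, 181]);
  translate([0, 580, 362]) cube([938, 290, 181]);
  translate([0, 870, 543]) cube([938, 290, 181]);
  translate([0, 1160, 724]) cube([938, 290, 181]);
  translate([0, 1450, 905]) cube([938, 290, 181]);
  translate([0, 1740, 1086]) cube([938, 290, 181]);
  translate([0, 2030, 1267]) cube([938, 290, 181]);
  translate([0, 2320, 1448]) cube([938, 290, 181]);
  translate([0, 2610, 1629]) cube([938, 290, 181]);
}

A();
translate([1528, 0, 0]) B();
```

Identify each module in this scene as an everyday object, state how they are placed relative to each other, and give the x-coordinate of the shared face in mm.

The table's +x face and the staircase's −x face are both at x = 1528 mm.

A is a table. B is a staircase. The staircase is against the table's +x side, with their −y faces flush. The x-coordinate of the shared face is 1528 mm.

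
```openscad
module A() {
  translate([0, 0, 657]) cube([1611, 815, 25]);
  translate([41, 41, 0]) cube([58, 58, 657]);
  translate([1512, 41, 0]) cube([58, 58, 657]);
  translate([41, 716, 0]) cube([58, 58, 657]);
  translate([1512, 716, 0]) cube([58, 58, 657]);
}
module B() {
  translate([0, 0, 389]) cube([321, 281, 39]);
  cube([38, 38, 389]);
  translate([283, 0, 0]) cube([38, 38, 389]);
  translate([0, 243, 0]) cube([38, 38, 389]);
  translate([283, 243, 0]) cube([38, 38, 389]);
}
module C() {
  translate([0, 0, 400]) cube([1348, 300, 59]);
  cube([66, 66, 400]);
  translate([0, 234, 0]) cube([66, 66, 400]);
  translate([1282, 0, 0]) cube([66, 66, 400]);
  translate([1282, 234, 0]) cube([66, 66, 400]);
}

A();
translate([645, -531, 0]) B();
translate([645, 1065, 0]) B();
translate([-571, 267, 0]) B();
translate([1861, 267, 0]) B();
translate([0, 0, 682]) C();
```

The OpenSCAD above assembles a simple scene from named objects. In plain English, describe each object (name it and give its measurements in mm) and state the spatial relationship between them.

A is a table with a 1611×815 mm rectangular top, 25 mm thick, top surface at z = 682 mm, supported by four 58×58 mm square legs, each inset 41 mm from the nearest pair of top edges, running from the floor.

B is a four-legged stool. The seat is a 321×281×39 mm slab whose top surface is at z = 428 mm; four square legs, each 38×38 mm in cross-section, run from the floor (z = 0) to the underside of the seat, each flush with a corner of the seat.

C is a long wooden bench with a 1348 mm (x) × 300 mm (y) seat, 59 mm thick, its top surface 459 mm above the floor. Four 66 mm square legs at the seat corners, flush with the edges, run from z = 0 to the seat underside.

Four stools sit around the table at the −y, +y, −x, +x sides. The bench is on top of the table.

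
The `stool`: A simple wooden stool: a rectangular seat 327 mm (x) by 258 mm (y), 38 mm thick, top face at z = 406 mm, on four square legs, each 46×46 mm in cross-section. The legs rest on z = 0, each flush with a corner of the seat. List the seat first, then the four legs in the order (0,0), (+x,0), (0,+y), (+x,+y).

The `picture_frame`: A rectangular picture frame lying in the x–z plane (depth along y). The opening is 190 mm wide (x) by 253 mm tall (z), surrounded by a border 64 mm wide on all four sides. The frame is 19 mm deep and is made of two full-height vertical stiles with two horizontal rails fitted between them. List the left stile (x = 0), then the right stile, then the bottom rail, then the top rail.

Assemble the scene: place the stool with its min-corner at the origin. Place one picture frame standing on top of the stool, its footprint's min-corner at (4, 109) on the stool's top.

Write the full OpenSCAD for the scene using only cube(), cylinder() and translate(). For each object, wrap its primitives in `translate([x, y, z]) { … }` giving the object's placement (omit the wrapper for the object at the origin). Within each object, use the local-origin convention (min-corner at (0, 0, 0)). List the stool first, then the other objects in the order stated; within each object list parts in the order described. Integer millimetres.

translate([0, 0, 368]) cube([327, 258, 38]);
cube([46, 46, 368]);
translate([281, 0, 0]) cube([46, 46, 368]);
translate([0, 212, 0]) cube([46, 46, 368]);
translate([281, 212, 0]) cube([46, 46, 368]);
translate([4, 109, 406]) {
  cube([64, 19, 381]);
  translate([254, 0, 0]) cube([64, 19, 381]);
  translate([64, 0, 0]) cube([190, 19, 64]);
  translate([64, 0, 317]) cube([190, 19, 64]);
}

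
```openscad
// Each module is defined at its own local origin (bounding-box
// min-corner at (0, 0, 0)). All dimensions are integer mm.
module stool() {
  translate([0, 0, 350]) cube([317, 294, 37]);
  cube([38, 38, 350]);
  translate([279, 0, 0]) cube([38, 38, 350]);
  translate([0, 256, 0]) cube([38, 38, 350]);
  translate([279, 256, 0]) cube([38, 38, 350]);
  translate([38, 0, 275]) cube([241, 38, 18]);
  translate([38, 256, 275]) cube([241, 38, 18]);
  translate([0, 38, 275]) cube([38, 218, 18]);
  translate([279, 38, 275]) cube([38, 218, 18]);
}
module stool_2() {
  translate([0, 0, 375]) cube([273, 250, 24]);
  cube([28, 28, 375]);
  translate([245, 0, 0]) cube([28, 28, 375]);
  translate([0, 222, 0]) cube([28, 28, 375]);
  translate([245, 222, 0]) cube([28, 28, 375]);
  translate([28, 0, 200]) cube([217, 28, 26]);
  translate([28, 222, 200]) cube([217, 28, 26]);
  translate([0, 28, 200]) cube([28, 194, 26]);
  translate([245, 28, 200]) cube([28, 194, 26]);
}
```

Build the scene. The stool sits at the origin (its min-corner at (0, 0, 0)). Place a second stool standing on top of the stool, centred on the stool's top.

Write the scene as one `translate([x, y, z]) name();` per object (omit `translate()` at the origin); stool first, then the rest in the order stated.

stool();
translate([22, 22, 387]) stool_2();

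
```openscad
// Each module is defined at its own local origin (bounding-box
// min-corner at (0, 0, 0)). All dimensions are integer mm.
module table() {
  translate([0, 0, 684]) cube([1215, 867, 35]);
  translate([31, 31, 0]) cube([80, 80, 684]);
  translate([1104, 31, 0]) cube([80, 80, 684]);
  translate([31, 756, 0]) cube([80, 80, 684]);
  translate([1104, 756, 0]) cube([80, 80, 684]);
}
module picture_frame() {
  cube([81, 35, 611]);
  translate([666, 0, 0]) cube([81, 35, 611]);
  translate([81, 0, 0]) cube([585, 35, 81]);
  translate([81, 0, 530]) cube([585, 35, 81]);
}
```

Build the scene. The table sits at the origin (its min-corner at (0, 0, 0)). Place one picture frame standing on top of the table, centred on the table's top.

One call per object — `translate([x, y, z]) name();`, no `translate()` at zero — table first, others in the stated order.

table();
translate([234, 416, 719]) picture_frame();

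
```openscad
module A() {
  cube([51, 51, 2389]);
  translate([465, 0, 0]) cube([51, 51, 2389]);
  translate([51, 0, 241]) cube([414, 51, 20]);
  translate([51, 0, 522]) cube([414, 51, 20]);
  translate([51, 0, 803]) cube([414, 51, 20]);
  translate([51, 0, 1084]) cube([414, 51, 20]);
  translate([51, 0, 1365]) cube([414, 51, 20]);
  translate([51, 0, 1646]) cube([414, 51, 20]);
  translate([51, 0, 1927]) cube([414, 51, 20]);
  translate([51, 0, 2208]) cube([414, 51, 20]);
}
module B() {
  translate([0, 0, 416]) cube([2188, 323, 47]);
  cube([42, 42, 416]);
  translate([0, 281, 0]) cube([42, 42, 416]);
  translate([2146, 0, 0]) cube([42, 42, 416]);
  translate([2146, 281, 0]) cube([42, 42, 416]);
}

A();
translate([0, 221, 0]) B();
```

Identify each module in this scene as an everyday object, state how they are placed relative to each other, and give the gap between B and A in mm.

The bench's nearest face is 170 mm from the ladder's +y face.

A is a ladder. B is a bench. The bench is on the floor beside the ladder on its +y side. The gap between the bench and the ladder is 170 mm.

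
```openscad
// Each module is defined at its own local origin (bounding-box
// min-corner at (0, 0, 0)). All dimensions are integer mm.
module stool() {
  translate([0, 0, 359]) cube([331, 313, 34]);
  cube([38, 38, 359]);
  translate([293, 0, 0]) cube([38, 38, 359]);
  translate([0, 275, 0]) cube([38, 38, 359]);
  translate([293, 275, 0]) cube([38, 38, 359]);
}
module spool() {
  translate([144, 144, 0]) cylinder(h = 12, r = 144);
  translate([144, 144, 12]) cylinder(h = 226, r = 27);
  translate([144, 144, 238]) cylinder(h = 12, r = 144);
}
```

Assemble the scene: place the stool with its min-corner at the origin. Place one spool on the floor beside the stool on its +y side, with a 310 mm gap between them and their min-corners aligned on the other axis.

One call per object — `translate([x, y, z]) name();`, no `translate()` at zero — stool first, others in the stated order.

stool();
translate([0, 623, 0]) spool();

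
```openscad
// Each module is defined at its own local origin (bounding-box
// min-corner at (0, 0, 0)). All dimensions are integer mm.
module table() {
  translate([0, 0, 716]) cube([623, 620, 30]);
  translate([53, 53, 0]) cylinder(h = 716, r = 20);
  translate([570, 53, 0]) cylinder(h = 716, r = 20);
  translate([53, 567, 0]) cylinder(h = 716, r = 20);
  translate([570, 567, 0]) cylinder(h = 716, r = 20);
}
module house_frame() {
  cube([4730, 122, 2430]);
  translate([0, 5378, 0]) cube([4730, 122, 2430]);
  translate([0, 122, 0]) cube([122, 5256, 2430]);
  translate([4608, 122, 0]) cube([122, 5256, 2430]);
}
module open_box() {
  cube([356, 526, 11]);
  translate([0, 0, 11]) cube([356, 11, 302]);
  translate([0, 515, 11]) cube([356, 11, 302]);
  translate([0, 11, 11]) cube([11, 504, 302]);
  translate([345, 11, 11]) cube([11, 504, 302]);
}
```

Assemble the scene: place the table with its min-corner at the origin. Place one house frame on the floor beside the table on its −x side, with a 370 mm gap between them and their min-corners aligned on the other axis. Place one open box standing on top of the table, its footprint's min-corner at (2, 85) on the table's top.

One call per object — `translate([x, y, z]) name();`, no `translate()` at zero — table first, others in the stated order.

table();
translate([-5100, 0, 0]) house_frame();
translate([2, 85, 746]) open_box();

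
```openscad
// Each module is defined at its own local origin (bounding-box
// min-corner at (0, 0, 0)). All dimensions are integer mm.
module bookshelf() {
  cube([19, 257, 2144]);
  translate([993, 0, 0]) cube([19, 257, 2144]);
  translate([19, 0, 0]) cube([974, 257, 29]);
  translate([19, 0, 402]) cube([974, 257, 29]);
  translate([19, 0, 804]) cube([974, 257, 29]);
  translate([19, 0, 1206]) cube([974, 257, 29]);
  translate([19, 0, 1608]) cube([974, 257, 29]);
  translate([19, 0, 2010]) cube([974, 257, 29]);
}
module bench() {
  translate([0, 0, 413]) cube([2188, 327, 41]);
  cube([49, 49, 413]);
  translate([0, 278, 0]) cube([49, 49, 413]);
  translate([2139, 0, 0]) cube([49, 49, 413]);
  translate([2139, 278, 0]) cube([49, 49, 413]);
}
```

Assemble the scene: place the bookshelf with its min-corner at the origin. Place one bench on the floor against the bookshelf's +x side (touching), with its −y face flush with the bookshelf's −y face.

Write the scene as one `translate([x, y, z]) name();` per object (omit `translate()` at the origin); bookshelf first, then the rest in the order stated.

bookshelf();
translate([1012, 0, 0]) bench();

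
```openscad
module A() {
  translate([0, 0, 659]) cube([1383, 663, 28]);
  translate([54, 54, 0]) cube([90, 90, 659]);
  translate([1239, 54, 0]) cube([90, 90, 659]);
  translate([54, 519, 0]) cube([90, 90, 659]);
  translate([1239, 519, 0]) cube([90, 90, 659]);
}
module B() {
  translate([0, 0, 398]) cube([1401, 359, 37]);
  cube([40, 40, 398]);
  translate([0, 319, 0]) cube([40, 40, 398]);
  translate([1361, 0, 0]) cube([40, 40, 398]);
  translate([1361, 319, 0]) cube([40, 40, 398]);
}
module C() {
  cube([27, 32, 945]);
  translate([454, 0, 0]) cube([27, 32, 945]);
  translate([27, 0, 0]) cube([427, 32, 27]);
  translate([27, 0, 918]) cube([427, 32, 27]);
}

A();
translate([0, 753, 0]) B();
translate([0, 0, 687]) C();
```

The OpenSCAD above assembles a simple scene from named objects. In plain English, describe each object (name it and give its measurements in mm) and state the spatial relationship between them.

A is a rectangular dining table. The top is 1383×663×28 mm with its upper surface at z = 687 mm. It stands on four 90×90 mm square legs, each inset 54 mm from the nearest pair of top edges, running from the floor to the underside of the top.

B is a bench: a 1401×359 mm seat slab, 37 mm thick, top at z = 435 mm, on four 40×40 mm square legs flush with the seat corners and standing on z = 0.

C is a picture frame with a 427×891 mm rectangular opening (x by z) and a uniform 27 mm border on every side. Frame depth is 32 mm along y. It is built from two vertical stiles running the full outside height and two horizontal rails spanning the gap between the stiles.

The bench is on the floor beside the table on its +y side. The picture frame is on top of the table.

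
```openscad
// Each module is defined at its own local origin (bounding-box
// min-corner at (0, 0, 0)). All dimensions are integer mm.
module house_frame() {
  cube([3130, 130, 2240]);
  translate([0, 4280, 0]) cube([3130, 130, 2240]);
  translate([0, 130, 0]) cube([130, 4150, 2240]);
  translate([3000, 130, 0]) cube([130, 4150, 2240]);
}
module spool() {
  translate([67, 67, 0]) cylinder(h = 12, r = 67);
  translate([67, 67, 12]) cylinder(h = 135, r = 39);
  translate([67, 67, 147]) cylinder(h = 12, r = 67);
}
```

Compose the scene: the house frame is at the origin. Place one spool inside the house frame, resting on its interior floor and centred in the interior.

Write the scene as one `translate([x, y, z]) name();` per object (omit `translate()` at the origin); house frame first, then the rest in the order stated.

house_frame();
translate([1498, 2138, 0]) spool();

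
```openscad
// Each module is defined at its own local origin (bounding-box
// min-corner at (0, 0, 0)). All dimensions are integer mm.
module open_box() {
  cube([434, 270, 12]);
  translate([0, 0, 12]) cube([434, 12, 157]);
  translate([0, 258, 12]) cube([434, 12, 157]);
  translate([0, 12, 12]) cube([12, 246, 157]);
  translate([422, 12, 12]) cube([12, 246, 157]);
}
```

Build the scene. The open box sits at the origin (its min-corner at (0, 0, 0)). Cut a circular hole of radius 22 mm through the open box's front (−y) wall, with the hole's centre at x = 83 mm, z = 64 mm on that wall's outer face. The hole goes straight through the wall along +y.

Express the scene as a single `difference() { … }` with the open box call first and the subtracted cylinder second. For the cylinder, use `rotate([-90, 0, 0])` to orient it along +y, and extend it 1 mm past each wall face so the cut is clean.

difference() {
  open_box();
  translate([83, -1, 64]) rotate([-90, 0, 0]) cylinder(h = 14, r = 22);
}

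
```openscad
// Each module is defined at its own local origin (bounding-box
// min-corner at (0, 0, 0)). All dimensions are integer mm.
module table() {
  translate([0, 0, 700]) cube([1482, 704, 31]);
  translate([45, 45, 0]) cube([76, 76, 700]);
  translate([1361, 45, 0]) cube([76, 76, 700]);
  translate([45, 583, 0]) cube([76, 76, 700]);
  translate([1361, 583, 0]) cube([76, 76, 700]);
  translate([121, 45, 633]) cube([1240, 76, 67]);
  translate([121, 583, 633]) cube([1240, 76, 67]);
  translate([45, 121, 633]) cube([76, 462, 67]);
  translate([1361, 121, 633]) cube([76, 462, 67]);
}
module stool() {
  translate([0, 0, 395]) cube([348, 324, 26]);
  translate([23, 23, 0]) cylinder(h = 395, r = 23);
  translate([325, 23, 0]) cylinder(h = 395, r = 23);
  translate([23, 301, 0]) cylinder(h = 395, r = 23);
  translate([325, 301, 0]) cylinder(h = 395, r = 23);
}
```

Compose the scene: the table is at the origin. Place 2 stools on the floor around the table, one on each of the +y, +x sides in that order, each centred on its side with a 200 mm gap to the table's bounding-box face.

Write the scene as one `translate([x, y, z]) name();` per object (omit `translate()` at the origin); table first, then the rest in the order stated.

table();
translate([567, 904, 0]) stool();
translate([1682, 190, 0]) stool();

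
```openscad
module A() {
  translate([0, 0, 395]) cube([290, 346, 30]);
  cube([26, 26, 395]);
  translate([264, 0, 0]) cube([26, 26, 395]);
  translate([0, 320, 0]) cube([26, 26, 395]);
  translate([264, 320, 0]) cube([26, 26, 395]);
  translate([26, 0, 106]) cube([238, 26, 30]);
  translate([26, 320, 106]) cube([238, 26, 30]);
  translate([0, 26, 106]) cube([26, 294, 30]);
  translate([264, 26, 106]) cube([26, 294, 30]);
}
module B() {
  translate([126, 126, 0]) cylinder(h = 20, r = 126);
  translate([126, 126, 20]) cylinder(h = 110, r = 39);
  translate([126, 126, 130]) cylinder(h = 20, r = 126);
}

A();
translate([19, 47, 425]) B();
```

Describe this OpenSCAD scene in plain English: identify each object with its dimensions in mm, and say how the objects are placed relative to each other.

A is a simple wooden stool: a rectangular seat 290 mm (x) by 346 mm (y), 30 mm thick, top face at z = 425 mm, on four square legs, each 26×26 mm in cross-section. The legs rest on z = 0, each flush with a corner of the seat. Four stretchers, 26 mm wide and 30 mm tall, connect adjacent legs with their undersides at z = 106 mm, each running between the inner faces of the legs it joins and aligned with the legs' outer faces on the other axis.

B is a spool: two coaxial disc flanges of radius 126 mm and thickness 20 mm, joined by a core cylinder of radius 39 mm and height 110 mm. The lower flange rests on z = 0 and the three cylinders share a vertical axis.

The spool is on top of the stool, centred.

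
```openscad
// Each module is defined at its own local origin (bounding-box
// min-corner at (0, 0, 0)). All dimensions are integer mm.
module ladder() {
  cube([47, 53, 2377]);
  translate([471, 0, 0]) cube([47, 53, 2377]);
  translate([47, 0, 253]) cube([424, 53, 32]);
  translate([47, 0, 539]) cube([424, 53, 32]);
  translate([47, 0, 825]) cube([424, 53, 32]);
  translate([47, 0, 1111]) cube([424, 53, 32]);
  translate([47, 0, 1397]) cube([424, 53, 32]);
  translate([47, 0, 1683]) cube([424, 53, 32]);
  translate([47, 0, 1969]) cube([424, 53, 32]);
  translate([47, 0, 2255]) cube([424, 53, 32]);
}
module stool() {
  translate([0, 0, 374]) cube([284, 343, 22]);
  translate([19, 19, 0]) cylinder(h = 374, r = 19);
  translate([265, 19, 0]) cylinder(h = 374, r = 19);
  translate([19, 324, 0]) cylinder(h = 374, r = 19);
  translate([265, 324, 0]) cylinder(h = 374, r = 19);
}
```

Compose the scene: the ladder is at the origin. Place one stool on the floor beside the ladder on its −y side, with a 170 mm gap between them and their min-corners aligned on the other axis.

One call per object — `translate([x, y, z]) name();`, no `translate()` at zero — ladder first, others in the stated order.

ladder();
translate([0, -513, 0]) stool();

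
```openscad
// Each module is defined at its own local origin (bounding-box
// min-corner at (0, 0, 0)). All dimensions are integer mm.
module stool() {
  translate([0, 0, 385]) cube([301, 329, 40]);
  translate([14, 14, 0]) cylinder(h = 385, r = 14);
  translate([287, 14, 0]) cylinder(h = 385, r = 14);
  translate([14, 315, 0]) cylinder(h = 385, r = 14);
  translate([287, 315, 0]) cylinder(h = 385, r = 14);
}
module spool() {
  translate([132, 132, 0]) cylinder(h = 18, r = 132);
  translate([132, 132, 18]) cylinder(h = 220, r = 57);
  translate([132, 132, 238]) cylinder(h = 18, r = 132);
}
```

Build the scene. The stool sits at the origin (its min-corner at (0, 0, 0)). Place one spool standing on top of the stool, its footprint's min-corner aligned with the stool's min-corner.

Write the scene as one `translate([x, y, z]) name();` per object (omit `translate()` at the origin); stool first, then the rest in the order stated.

stool();
translate([0, 0, 425]) spool();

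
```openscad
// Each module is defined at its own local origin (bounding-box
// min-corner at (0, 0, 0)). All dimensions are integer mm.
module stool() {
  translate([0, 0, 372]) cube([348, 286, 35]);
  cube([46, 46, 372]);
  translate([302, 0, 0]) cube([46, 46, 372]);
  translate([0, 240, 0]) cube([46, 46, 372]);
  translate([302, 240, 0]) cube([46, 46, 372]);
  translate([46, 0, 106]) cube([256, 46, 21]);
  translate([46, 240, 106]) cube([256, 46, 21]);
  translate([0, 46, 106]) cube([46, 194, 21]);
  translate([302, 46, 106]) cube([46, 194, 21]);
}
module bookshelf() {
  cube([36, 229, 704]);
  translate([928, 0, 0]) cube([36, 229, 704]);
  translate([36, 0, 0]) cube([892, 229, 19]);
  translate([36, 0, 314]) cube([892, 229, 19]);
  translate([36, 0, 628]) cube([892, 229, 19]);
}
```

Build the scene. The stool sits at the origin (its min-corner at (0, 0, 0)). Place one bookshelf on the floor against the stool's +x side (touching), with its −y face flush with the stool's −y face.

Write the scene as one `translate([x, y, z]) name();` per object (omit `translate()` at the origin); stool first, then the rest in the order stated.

stool();
translate([348, 0, 0]) bookshelf();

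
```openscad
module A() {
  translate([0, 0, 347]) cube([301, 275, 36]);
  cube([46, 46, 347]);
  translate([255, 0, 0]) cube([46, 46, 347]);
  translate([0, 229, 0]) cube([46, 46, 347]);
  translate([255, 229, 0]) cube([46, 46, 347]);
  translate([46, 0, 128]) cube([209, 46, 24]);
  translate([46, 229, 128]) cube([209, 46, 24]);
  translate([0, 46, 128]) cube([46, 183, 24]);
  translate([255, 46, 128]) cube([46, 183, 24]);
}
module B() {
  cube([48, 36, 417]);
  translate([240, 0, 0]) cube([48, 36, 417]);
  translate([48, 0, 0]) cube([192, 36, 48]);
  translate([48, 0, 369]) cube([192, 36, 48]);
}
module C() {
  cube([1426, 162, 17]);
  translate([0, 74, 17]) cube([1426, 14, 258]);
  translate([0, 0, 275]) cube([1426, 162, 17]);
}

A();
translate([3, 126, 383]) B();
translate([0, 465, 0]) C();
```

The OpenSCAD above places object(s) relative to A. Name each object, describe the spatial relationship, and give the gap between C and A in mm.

A is a stool. B is a picture frame. C is an I-beam. The picture frame is on top of the stool. The I-beam is on the floor beside the stool on its +y side. The gap between the I-beam and the stool is 190 mm.

The I-beam's nearest face is 190 mm from the stool's +y face.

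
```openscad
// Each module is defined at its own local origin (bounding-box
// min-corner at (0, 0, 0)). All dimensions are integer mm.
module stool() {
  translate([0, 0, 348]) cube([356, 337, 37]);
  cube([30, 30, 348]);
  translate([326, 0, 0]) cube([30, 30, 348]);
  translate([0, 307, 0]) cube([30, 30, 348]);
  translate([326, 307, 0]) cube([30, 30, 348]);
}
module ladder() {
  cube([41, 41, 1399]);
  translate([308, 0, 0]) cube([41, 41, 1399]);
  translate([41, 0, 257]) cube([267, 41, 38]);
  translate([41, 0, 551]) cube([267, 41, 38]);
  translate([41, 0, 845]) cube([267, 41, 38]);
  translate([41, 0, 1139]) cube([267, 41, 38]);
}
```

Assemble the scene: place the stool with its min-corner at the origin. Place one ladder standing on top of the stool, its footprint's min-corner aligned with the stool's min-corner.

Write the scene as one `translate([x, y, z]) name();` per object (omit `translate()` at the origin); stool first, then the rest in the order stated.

stool();
translate([0, 0, 385]) ladder();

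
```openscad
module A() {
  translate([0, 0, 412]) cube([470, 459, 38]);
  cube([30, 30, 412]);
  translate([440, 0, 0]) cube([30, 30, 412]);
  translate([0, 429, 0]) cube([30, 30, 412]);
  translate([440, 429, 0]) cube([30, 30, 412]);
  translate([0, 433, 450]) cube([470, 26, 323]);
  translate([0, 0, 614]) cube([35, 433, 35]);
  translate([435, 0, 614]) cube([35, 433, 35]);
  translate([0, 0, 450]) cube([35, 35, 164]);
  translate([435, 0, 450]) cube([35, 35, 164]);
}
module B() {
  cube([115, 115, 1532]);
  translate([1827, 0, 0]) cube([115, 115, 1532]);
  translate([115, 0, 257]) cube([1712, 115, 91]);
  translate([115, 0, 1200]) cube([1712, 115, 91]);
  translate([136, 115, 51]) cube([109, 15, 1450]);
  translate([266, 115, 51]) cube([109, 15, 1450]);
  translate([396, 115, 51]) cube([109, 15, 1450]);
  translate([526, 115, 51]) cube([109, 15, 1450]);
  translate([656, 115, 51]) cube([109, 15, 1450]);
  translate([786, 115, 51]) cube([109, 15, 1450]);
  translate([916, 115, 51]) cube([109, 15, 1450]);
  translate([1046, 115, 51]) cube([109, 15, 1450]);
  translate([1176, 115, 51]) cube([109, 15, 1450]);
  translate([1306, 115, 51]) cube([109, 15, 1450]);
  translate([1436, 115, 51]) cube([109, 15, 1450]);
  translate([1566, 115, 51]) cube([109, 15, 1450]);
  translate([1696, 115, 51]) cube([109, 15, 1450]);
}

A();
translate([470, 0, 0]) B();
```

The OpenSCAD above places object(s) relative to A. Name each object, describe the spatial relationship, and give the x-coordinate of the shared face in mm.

A is a chair. B is a fence section. The fence section is against the chair's +x side, with their −y faces flush. The x-coordinate of the shared face is 470 mm.

The chair's +x face and the fence section's −x face are both at x = 470 mm.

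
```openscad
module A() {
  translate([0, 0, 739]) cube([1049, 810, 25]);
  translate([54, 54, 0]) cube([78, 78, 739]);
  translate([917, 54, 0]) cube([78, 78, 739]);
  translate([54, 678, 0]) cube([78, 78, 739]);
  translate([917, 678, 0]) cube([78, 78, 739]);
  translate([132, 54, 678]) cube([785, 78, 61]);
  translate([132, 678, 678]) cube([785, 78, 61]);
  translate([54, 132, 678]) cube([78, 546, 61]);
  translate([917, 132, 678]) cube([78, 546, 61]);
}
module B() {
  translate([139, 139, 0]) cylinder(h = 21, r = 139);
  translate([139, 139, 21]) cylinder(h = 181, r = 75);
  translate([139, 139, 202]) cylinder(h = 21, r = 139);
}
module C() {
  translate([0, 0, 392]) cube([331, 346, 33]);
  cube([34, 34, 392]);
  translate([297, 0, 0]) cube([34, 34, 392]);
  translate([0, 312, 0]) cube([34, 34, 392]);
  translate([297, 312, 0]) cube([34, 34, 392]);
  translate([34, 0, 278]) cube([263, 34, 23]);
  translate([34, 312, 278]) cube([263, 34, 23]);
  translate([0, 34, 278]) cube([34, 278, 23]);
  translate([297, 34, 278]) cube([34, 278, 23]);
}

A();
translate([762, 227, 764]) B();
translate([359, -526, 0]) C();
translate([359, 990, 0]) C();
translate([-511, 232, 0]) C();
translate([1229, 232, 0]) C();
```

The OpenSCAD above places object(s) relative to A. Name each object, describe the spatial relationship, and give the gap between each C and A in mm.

A is a table. B is a spool. C is a stool. The spool is on top of the table. Four stools sit around the table at the −y, +y, −x, +x sides. The gap between each stool and the table is 180 mm.

Each stool's nearest face is 180 mm from the table's bounding box.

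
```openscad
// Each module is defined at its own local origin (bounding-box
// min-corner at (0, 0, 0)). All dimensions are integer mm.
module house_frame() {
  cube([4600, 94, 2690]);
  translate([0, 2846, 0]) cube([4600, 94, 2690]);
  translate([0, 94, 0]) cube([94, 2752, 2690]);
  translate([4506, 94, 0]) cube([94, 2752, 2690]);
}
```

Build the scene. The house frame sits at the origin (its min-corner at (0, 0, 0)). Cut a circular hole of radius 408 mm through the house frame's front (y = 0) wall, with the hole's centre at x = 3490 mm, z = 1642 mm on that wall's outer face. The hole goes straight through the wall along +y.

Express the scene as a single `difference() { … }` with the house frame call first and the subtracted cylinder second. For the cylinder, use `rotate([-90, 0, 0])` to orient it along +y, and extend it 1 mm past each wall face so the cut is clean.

difference() {
  house_frame();
  translate([3490, -1, 1642]) rotate([-90, 0, 0]) cylinder(h = 96, r = 408);
}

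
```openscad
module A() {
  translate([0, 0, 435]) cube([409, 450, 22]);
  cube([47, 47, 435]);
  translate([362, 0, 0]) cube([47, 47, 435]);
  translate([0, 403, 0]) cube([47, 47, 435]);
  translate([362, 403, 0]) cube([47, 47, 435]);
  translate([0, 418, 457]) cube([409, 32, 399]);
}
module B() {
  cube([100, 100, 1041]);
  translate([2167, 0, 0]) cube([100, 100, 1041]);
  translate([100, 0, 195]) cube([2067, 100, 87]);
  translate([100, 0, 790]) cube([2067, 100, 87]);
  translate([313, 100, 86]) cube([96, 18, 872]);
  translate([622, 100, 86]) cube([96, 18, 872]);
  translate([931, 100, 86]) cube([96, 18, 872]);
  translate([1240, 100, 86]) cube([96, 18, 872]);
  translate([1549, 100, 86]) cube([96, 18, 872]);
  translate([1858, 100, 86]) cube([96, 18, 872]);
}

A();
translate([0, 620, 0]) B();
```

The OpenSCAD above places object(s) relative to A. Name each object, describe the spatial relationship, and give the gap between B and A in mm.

A is a chair. B is a fence section. The fence section is on the floor beside the chair on its +y side. The gap between the fence section and the chair is 170 mm.

The fence section's nearest face is 170 mm from the chair's +y face.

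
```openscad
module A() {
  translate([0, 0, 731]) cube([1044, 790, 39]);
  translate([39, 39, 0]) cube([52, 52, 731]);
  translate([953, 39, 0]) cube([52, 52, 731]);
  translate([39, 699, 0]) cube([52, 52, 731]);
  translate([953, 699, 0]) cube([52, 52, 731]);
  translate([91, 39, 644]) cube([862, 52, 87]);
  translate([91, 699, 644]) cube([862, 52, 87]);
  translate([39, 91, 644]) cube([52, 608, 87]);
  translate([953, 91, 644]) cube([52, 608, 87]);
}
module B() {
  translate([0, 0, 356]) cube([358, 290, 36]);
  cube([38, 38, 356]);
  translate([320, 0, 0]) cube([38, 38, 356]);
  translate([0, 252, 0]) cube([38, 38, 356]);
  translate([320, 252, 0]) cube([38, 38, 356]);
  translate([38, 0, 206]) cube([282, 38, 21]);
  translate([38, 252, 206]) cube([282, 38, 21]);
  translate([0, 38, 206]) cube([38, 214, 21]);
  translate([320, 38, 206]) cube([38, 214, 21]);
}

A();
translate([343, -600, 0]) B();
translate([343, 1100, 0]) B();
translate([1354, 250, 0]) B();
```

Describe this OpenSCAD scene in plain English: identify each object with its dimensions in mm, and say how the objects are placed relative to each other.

A is a rectangular dining table. The top is 1044×790×39 mm with its upper surface at z = 770 mm. It stands on four 52×52 mm square legs, each inset 39 mm from the nearest pair of top edges, running from the floor to the underside of the top. Four apron rails, 52 mm thick and 87 mm tall, run between adjacent legs with their top edges flush with the underside of the top and their outer faces flush with the legs' outer faces.

B is a four-legged stool. The seat is a 358×290×36 mm slab whose top surface is at z = 392 mm; four square legs, each 38×38 mm in cross-section, run from the floor (z = 0) to the underside of the seat, each flush with a corner of the seat. Four stretchers, 38 mm wide and 21 mm tall, connect adjacent legs with their undersides at z = 206 mm, each running between the inner faces of the legs it joins and aligned with the legs' outer faces on the other axis.

Three stools sit around the table at the −y, +y, +x sides.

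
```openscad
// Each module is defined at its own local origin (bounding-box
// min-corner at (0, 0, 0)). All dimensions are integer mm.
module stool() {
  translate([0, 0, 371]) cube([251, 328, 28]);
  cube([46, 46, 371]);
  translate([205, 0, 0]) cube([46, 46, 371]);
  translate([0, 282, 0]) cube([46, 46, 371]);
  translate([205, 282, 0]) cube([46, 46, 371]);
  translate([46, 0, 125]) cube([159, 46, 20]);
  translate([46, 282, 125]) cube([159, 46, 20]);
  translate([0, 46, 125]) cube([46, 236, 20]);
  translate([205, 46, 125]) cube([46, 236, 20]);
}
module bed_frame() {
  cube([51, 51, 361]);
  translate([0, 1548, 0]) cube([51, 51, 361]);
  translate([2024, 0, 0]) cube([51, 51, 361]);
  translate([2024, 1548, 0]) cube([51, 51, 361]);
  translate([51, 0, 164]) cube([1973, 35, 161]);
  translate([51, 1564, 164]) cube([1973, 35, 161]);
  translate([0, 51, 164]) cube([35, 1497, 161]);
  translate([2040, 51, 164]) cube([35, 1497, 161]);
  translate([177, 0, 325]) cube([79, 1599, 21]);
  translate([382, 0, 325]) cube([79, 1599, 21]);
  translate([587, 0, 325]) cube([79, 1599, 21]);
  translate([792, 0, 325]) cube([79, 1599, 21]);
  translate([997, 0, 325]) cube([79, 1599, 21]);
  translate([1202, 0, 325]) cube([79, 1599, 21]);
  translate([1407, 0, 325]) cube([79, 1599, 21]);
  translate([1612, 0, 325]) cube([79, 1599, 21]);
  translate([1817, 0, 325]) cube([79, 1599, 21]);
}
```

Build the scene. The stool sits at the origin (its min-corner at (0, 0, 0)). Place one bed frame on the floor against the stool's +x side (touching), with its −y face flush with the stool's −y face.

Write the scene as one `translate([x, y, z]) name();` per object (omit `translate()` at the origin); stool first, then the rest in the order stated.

stool();
translate([251, 0, 0]) bed_frame();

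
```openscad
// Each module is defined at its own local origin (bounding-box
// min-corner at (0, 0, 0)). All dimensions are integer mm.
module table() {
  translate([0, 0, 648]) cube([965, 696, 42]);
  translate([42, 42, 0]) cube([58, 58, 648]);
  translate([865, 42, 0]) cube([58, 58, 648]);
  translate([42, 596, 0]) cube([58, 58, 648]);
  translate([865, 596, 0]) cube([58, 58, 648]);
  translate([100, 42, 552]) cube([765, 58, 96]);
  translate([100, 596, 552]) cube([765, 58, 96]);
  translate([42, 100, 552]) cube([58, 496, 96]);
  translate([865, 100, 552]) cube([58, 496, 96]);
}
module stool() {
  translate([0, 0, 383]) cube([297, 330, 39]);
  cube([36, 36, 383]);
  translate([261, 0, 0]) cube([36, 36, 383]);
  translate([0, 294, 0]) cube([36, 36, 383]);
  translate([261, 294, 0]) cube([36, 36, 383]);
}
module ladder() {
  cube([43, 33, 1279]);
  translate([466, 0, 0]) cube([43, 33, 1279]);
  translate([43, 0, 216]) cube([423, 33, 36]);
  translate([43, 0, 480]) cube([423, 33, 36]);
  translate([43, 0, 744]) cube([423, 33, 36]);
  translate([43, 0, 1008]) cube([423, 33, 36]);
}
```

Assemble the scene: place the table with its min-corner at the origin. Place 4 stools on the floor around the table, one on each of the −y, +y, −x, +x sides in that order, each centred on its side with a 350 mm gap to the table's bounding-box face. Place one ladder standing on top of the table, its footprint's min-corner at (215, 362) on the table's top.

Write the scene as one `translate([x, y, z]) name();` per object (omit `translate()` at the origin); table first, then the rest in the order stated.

table();
translate([334, -680, 0]) stool();
translate([334, 1046, 0]) stool();
translate([-647, 183, 0]) stool();
translate([1315, 183, 0]) stool();
translate([215, 362, 690]) ladder();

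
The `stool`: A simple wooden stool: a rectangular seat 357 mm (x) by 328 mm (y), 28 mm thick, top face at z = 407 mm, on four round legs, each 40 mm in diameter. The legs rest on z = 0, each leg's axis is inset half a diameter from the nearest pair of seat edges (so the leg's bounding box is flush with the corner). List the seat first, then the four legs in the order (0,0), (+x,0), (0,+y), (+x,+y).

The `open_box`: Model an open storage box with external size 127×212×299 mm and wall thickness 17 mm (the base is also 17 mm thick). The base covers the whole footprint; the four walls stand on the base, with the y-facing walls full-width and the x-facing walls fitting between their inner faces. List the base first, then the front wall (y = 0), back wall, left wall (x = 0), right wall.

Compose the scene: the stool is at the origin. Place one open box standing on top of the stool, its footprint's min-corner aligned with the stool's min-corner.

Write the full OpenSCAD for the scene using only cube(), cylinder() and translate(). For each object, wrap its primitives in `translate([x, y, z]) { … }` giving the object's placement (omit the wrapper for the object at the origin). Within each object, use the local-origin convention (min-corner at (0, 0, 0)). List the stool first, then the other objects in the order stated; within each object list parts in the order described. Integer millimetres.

translate([0, 0, 379]) cube([357, 328, 28]);
translate([20, 20, 0]) cylinder(h = 379, r = 20);
translate([337, 20, 0]) cylinder(h = 379, r = 20);
translate([20, 308, 0]) cylinder(h = 379, r = 20);
translate([337, 308, 0]) cylinder(h = 379, r = 20);
translate([0, 0, 407]) {
  cube([127, 212, 17]);
  translate([0, 0, 17]) cube([127, 17, 282]);
  translate([0, 195, 17]) cube([127, 17, 282]);
  translate([0, 17, 17]) cube([17, 178, 282]);
  translate([110, 17, 17]) cube([17, 178, 282]);
}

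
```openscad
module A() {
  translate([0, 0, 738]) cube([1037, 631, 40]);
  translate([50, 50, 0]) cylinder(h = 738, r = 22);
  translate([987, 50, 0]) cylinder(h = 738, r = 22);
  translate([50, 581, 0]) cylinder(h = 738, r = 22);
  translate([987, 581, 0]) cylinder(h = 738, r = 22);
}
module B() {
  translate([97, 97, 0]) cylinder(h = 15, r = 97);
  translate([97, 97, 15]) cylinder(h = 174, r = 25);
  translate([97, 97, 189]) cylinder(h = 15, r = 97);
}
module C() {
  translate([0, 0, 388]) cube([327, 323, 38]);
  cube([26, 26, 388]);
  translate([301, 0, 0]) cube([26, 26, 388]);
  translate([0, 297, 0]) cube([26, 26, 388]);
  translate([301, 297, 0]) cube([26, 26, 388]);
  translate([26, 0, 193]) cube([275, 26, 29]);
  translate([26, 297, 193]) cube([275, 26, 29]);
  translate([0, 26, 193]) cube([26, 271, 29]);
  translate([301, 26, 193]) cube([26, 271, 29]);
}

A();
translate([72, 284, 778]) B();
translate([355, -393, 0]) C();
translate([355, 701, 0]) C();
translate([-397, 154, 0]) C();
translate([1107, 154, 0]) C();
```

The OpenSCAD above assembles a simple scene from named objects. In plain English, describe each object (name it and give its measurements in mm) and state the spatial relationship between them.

A is a table with a 1037×631 mm rectangular top, 40 mm thick, top surface at z = 778 mm, supported by four round legs of 44 mm diameter, each leg's bounding box inset 28 mm from the nearest pair of top edges, running from the floor.

B is a spool: two coaxial disc flanges of radius 97 mm and thickness 15 mm, joined by a core cylinder of radius 25 mm and height 174 mm. The lower flange rests on z = 0 and the three cylinders share a vertical axis.

C is a simple wooden stool: a rectangular seat 327 mm (x) by 323 mm (y), 38 mm thick, top face at z = 426 mm, on four square legs, each 26×26 mm in cross-section. The legs rest on z = 0, each flush with a corner of the seat. Four stretchers, 26 mm wide and 29 mm tall, connect adjacent legs with their undersides at z = 193 mm, each running between the inner faces of the legs it joins and aligned with the legs' outer faces on the other axis.

The spool is on top of the table. Four stools sit around the table at the −y, +y, −x, +x sides.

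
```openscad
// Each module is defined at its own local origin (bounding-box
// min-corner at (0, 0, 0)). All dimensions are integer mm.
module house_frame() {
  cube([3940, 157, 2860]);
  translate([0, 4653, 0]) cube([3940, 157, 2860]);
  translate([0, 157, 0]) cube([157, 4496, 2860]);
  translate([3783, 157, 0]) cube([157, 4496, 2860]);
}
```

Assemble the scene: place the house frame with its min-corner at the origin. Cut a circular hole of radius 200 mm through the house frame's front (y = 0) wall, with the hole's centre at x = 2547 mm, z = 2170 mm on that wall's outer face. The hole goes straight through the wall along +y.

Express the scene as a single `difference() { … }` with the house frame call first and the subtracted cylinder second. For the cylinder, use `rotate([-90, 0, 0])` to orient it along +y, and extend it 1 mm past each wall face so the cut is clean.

difference() {
  house_frame();
  translate([2547, -1, 2170]) rotate([-90, 0, 0]) cylinder(h = 159, r = 200);
}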